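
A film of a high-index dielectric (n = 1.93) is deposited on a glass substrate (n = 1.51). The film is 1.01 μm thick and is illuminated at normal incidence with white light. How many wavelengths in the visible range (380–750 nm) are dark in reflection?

At the upper boundary (n = 1.0 to n = 1.93) the reflected ray undergoes a half-wave phase shift.
Ray reflecting at the bottom interface goes from n = 1.93 toward n = 1.51: no phase shift.
The two reflections differ by half a wavelength.
For minimum reflection here: 2 n t = m λ.
λ = 2 n t / m = 3899 / m nm.
m=5: 780 nm (IR); m=6: 650 nm (visible); m=7: 557 nm (visible); m=8: 487 nm (visible); m=9: 433 nm (visible); m=10: 390 nm (visible); m=11: 354 nm (UV).

5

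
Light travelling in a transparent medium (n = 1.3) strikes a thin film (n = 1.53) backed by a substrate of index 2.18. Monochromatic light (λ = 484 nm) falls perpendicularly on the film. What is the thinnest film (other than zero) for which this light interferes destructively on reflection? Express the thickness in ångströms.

791 Å

Ray reflecting at the top interface goes from n = 1.3 toward n = 1.53: a half-wave phase shift.
At the lower boundary (n = 1.53 to n = 2.18) the reflected ray undergoes a half-wave phase shift.
Net: no relative phase inversion (both shifts match).
For minimum reflection here: 2 n t = (m + ½) λ.
Minimum at m = 0: t = λ / (4 n) = 484 / (4 × 1.53) = 79.1 nm.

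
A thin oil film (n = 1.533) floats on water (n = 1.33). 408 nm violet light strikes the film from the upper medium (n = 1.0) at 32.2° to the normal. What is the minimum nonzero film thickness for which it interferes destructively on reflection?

Ray reflecting at the top interface goes from n = 1.0 toward n = 1.533: a half-wave phase shift.
Bottom surface (1.533 → 1.33): reflection off a lower-index medium gives no phase shift.
Exactly one π shift → a net half-wave offset.
So the condition for destructive reflection is 2 n t cos θ_r = m λ.
Snell's law: 1.0 sin 32.2° = 1.533 sin θ_r → sin θ_r = 0.348, cos θ_r = 0.938.
Minimum nonzero at m = 1: t = λ / (2 n cos θ_r) = 408 / (2 × 1.533 × 0.938) = 142 nm.

142 nm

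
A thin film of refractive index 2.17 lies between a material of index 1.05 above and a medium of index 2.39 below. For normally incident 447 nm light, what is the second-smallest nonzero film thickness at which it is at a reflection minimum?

At the upper boundary (n = 1.05 to n = 2.17) the reflected ray undergoes a half-wave phase shift.
Ray reflecting at the bottom interface goes from n = 2.17 toward n = 2.39: a half-wave phase shift.
Net: no relative phase inversion (both shifts match).
So the condition for destructive reflection is 2 n t = (m + ½) λ.
The second-smallest nonzero thickness corresponds to m = 1: t = (m + ½) λ / (2 n) = 1.50 × 447 / (2 × 2.17) = 154 nm.

154 nm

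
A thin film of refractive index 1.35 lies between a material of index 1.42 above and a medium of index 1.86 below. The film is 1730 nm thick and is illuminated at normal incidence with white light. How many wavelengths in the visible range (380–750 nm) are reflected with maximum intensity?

6

Ray reflecting at the top interface goes from n = 1.42 toward n = 1.35: no phase shift.
Bottom surface (1.35 → 1.86): reflection off a higher-index medium gives a half-wave phase shift.
Exactly one π shift → a net half-wave offset.
So the condition for constructive reflection is 2 n t = (m + ½) λ.
λ = 2 n t / (m + ½) = 4671 / (m + ½) nm.
m=5: 849 nm (IR); m=6: 719 nm (visible); m=7: 623 nm (visible); m=8: 550 nm (visible); m=9: 492 nm (visible); m=10: 445 nm (visible); m=11: 406 nm (visible); m=12: 374 nm (UV).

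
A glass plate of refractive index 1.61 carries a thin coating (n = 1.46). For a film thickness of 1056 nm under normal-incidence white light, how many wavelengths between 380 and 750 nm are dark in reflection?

4

Top surface (1.0 → 1.46): reflection off a higher-index medium gives a half-wave phase shift.
At the lower boundary (n = 1.46 to n = 1.61) the reflected ray undergoes a half-wave phase shift.
The two reflections carry the same phase change, so no net offset.
With no net inversion, destructive interference in reflection requires 2 n t = (m + ½) λ.
λ = 2 n t / (m + ½) = 3084 / (m + ½) nm.
m=3: 881 nm (IR); m=4: 685 nm (visible); m=5: 561 nm (visible); m=6: 474 nm (visible); m=7: 411 nm (visible); m=8: 363 nm (UV).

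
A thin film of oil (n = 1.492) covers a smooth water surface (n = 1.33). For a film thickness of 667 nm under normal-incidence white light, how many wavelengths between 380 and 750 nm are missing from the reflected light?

At the upper boundary (n = 1.0 to n = 1.492) the reflected ray undergoes a half-wave phase shift.
Bottom surface (1.492 → 1.33): reflection off a lower-index medium gives no phase shift.
The two reflections differ by half a wavelength.
So the condition for destructive reflection is 2 n t = m λ.
λ = 2 n t / m = 1990 / m nm.
m=2: 995 nm (IR); m=3: 663 nm (visible); m=4: 498 nm (visible); m=5: 398 nm (visible); m=6: 332 nm (UV).

3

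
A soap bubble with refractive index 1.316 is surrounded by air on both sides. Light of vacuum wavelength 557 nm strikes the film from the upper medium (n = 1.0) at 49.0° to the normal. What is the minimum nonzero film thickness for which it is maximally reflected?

At the upper boundary (n = 1.0 to n = 1.316) the reflected ray undergoes a half-wave phase shift.
At the lower boundary (n = 1.316 to n = 1.0) the reflected ray undergoes no phase shift.
The two reflections differ by half a wavelength.
For maximum reflection here: 2 n t cos θ_r = (m + ½) λ.
Snell's law: 1.0 sin 49.0° = 1.316 sin θ_r → sin θ_r = 0.573, cos θ_r = 0.819.
Minimum at m = 0: t = λ / (4 n cos θ_r) = 557 / (4 × 1.316 × 0.819) = 129 nm.

129 nm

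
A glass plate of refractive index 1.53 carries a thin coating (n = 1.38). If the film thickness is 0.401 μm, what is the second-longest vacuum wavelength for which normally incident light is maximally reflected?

553 nm

Ray reflecting at the top interface goes from n = 1.0 toward n = 1.38: a half-wave phase shift.
Bottom surface (1.38 → 1.53): reflection off a higher-index medium gives a half-wave phase shift.
The two reflections carry the same phase change, so no net offset.
For strong reflection here: 2 n t = m λ.
λ = 2 n t / m. The second-longest wavelength is m = 2: λ = 2 × 1.38 × 401 / 2.00 = 553 nm.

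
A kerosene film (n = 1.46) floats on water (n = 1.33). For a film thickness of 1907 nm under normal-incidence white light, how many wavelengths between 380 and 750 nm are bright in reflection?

8

Top surface (1.0 → 1.46): reflection off a higher-index medium gives a half-wave phase shift.
At the lower boundary (n = 1.46 to n = 1.33) the reflected ray undergoes no phase shift.
The two reflections differ by half a wavelength.
So the condition for constructive reflection is 2 n t = (m + ½) λ.
λ = 2 n t / (m + ½) = 5568 / (m + ½) nm.
m=6: 857 nm (IR); m=7: 742 nm (visible); m=8: 655 nm (visible); m=9: 586 nm (visible); m=10: 530 nm (visible); m=11: 484 nm (visible); m=12: 445 nm (visible); m=13: 412 nm (visible); m=14: 384 nm (visible); m=15: 359 nm (UV).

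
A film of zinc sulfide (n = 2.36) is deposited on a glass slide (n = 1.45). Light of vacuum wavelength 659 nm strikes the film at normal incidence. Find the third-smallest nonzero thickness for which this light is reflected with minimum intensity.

419 nm

Ray reflecting at the top interface goes from n = 1.0 toward n = 2.36: a half-wave phase shift.
Ray reflecting at the bottom interface goes from n = 2.36 toward n = 1.45: no phase shift.
Exactly one π shift → a net half-wave offset.
For weak reflection here: 2 n t = m λ.
The third-smallest nonzero thickness corresponds to m = 3: t = m λ / (2 n) = 3.00 × 659 / (2 × 2.36) = 419 nm.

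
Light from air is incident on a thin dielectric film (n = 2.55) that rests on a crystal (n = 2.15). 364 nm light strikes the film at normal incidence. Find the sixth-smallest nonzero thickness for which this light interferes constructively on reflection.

393 nm

Ray reflecting at the top interface goes from n = 1.0 toward n = 2.55: a half-wave phase shift.
Bottom surface (2.55 → 2.15): reflection off a lower-index medium gives no phase shift.
The two reflections differ by half a wavelength.
For maximum reflection here: 2 n t = (m + ½) λ.
The sixth-smallest nonzero thickness corresponds to m = 5: t = (m + ½) λ / (2 n) = 5.50 × 364 / (2 × 2.55) = 393 nm.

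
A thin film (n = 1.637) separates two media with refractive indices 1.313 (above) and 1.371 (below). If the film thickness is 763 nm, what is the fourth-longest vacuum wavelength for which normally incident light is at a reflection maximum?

Ray reflecting at the top interface goes from n = 1.313 toward n = 1.637: a half-wave phase shift.
Ray reflecting at the bottom interface goes from n = 1.637 toward n = 1.371: no phase shift.
Exactly one π shift → a net half-wave offset.
So the condition for constructive reflection is 2 n t = (m + ½) λ.
λ = 2 n t / (m + ½). The fourth-longest wavelength is m = 3: λ = 2 × 1.637 × 763 / 3.50 = 714 nm.

714 nm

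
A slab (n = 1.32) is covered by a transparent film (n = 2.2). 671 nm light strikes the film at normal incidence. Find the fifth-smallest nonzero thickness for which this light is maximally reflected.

686 nm

Ray reflecting at the top interface goes from n = 1.0 toward n = 2.2: a half-wave phase shift.
Bottom surface (2.2 → 1.32): reflection off a lower-index medium gives no phase shift.
Net: one phase inversion between the two reflected rays.
So the condition for constructive reflection is 2 n t = (m + ½) λ.
The fifth-smallest nonzero thickness corresponds to m = 4: t = (m + ½) λ / (2 n) = 4.50 × 671 / (2 × 2.2) = 686 nm.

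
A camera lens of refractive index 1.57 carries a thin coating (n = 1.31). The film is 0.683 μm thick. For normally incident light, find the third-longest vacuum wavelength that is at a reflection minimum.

Top surface (1.0 → 1.31): reflection off a higher-index medium gives a half-wave phase shift.
Bottom surface (1.31 → 1.57): reflection off a higher-index medium gives a half-wave phase shift.
Net: no relative phase inversion (both shifts match).
For minimum reflection here: 2 n t = (m + ½) λ.
λ = 2 n t / (m + ½). The third-longest wavelength is m = 2: λ = 2 × 1.31 × 683 / 2.50 = 716 nm.

716 nm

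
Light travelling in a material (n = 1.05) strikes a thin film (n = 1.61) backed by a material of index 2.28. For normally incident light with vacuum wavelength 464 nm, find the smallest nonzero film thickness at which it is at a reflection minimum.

72.0 nm

At the upper boundary (n = 1.05 to n = 1.61) the reflected ray undergoes a half-wave phase shift.
Bottom surface (1.61 → 2.28): reflection off a higher-index medium gives a half-wave phase shift.
Net: no relative phase inversion (both shifts match).
So the condition for destructive reflection is 2 n t = (m + ½) λ.
Minimum at m = 0: t = λ / (4 n) = 464 / (4 × 1.61) = 72.0 nm.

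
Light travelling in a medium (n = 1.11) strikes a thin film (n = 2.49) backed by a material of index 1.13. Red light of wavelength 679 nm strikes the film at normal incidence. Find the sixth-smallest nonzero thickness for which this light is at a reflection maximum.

Top surface (1.11 → 2.49): reflection off a higher-index medium gives a half-wave phase shift.
Bottom surface (2.49 → 1.13): reflection off a lower-index medium gives no phase shift.
Exactly one π shift → a net half-wave offset.
So the condition for constructive reflection is 2 n t = (m + ½) λ.
The sixth-smallest nonzero thickness corresponds to m = 5: t = (m + ½) λ / (2 n) = 5.50 × 679 / (2 × 2.49) = 750 nm.

750 nm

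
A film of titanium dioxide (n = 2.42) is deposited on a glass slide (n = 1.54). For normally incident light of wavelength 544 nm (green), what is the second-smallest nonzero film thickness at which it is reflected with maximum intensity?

At the upper boundary (n = 1.0 to n = 2.42) the reflected ray undergoes a half-wave phase shift.
At the lower boundary (n = 2.42 to n = 1.54) the reflected ray undergoes no phase shift.
Exactly one π shift → a net half-wave offset.
With one net inversion, constructive interference in reflection requires 2 n t = (m + ½) λ.
The second-smallest nonzero thickness corresponds to m = 1: t = (m + ½) λ / (2 n) = 1.50 × 544 / (2 × 2.42) = 169 nm.

169 nm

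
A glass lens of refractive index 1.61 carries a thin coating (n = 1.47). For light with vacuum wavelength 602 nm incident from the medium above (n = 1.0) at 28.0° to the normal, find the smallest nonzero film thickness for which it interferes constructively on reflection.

216 nm

At the upper boundary (n = 1.0 to n = 1.47) the reflected ray undergoes a half-wave phase shift.
Ray reflecting at the bottom interface goes from n = 1.47 toward n = 1.61: a half-wave phase shift.
The two reflections carry the same phase change, so no net offset.
For maximum reflection here: 2 n t cos θ_r = m λ.
Snell's law: 1.0 sin 28.0° = 1.47 sin θ_r → sin θ_r = 0.319, cos θ_r = 0.948.
Minimum nonzero at m = 1: t = λ / (2 n cos θ_r) = 602 / (2 × 1.47 × 0.948) = 216 nm.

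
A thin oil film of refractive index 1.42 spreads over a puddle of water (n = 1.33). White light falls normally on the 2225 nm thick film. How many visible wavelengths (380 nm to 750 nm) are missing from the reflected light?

Top surface (1.0 → 1.42): reflection off a higher-index medium gives a half-wave phase shift.
At the lower boundary (n = 1.42 to n = 1.33) the reflected ray undergoes no phase shift.
Exactly one π shift → a net half-wave offset.
For weak reflection here: 2 n t = m λ.
λ = 2 n t / m = 6319 / m nm.
m=8: 790 nm (IR); m=9: 702 nm (visible); m=10: 632 nm (visible); m=11: 574 nm (visible); m=12: 527 nm (visible); m=13: 486 nm (visible); m=14: 451 nm (visible); m=15: 421 nm (visible); m=16: 395 nm (visible); m=17: 372 nm (UV).

8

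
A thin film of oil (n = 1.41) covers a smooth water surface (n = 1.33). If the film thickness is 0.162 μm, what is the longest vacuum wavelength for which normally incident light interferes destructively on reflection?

457 nm

At the upper boundary (n = 1.0 to n = 1.41) the reflected ray undergoes a half-wave phase shift.
Bottom surface (1.41 → 1.33): reflection off a lower-index medium gives no phase shift.
Net: one phase inversion between the two reflected rays.
So the condition for destructive reflection is 2 n t = m λ.
λ = 2 n t / m. The longest wavelength is m = 1: λ = 2 × 1.41 × 162 / 1.00 = 457 nm.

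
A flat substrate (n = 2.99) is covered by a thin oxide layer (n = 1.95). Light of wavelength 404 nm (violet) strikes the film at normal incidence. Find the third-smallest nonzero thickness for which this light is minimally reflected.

259 nm

Ray reflecting at the top interface goes from n = 1.0 toward n = 1.95: a half-wave phase shift.
At the lower boundary (n = 1.95 to n = 2.99) the reflected ray undergoes a half-wave phase shift.
The two reflections carry the same phase change, so no net offset.
For minimum reflection here: 2 n t = (m + ½) λ.
The third-smallest nonzero thickness corresponds to m = 2: t = (m + ½) λ / (2 n) = 2.50 × 404 / (2 × 1.95) = 259 nm.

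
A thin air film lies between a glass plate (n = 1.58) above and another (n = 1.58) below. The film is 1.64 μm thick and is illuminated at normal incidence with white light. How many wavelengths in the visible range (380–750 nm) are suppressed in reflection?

Top surface (1.58 → 1.0): reflection off a lower-index medium gives no phase shift.
Bottom surface (1.0 → 1.58): reflection off a higher-index medium gives a half-wave phase shift.
The two reflections differ by half a wavelength.
For dark reflection here: 2 n t = m λ.
λ = 2 n t / m = 3280 / m nm.
m=4: 820 nm (IR); m=5: 656 nm (visible); m=6: 547 nm (visible); m=7: 469 nm (visible); m=8: 410 nm (visible); m=9: 364 nm (UV).

4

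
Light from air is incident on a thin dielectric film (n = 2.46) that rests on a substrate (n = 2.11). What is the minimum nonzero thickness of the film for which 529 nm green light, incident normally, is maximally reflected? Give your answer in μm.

0.0538 μm

Top surface (1.0 → 2.46): reflection off a higher-index medium gives a half-wave phase shift.
Ray reflecting at the bottom interface goes from n = 2.46 toward n = 2.11: no phase shift.
The two reflections differ by half a wavelength.
For bright reflection here: 2 n t = (m + ½) λ.
Minimum at m = 0: t = λ / (4 n) = 529 / (4 × 2.46) = 53.8 nm.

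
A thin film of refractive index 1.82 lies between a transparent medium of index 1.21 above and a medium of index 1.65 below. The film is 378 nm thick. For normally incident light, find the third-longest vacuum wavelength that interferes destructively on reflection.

Ray reflecting at the top interface goes from n = 1.21 toward n = 1.82: a half-wave phase shift.
At the lower boundary (n = 1.82 to n = 1.65) the reflected ray undergoes no phase shift.
Exactly one π shift → a net half-wave offset.
With one net inversion, destructive interference in reflection requires 2 n t = m λ.
λ = 2 n t / m. The third-longest wavelength is m = 3: λ = 2 × 1.82 × 378 / 3.00 = 459 nm.

459 nm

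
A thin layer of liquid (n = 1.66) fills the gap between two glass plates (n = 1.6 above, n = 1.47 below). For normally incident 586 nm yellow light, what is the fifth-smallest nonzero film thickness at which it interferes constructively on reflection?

794 nm

Ray reflecting at the top interface goes from n = 1.6 toward n = 1.66: a half-wave phase shift.
Ray reflecting at the bottom interface goes from n = 1.66 toward n = 1.47: no phase shift.
Net: one phase inversion between the two reflected rays.
So the condition for constructive reflection is 2 n t = (m + ½) λ.
The fifth-smallest nonzero thickness corresponds to m = 4: t = (m + ½) λ / (2 n) = 4.50 × 586 / (2 × 1.66) = 794 nm.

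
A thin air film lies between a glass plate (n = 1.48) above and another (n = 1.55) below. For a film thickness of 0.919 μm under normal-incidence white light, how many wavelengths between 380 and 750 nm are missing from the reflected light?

Top surface (1.48 → 1.0): reflection off a lower-index medium gives no phase shift.
Ray reflecting at the bottom interface goes from n = 1.0 toward n = 1.55: a half-wave phase shift.
Net: one phase inversion between the two reflected rays.
For minimum reflection here: 2 n t = m λ.
λ = 2 n t / m = 1838 / m nm.
m=2: 919 nm (IR); m=3: 613 nm (visible); m=4: 460 nm (visible); m=5: 368 nm (UV).

2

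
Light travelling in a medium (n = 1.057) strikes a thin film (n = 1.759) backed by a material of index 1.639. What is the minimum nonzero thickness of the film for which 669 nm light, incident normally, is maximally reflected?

Ray reflecting at the top interface goes from n = 1.057 toward n = 1.759: a half-wave phase shift.
Bottom surface (1.759 → 1.639): reflection off a lower-index medium gives no phase shift.
Net: one phase inversion between the two reflected rays.
So the condition for constructive reflection is 2 n t = (m + ½) λ.
Minimum at m = 0: t = λ / (4 n) = 669 / (4 × 1.759) = 95.1 nm.

95.1 nm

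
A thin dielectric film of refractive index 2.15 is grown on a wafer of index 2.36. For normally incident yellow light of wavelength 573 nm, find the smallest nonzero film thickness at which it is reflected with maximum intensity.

133 nm

Ray reflecting at the top interface goes from n = 1.0 toward n = 2.15: a half-wave phase shift.
Ray reflecting at the bottom interface goes from n = 2.15 toward n = 2.36: a half-wave phase shift.
Net: no relative phase inversion (both shifts match).
For maximum reflection here: 2 n t = m λ.
Minimum nonzero at m = 1: t = λ / (2 n) = 573 / (2 × 2.15) = 133 nm.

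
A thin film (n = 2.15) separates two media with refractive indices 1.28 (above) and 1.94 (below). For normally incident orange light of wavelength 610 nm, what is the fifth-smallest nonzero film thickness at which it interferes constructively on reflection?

At the upper boundary (n = 1.28 to n = 2.15) the reflected ray undergoes a half-wave phase shift.
Bottom surface (2.15 → 1.94): reflection off a lower-index medium gives no phase shift.
Exactly one π shift → a net half-wave offset.
With one net inversion, constructive interference in reflection requires 2 n t = (m + ½) λ.
The fifth-smallest nonzero thickness corresponds to m = 4: t = (m + ½) λ / (2 n) = 4.50 × 610 / (2 × 2.15) = 638 nm.

638 nm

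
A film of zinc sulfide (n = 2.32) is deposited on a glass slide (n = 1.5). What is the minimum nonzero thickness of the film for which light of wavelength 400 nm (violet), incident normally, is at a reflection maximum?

Top surface (1.0 → 2.32): reflection off a higher-index medium gives a half-wave phase shift.
Ray reflecting at the bottom interface goes from n = 2.32 toward n = 1.5: no phase shift.
Exactly one π shift → a net half-wave offset.
With one net inversion, constructive interference in reflection requires 2 n t = (m + ½) λ.
Minimum at m = 0: t = λ / (4 n) = 400 / (4 × 2.32) = 43.1 nm.

43.1 nm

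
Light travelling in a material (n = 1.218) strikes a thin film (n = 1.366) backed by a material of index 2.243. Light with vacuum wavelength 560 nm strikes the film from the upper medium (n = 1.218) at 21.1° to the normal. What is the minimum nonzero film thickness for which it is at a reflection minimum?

108 nm

Ray reflecting at the top interface goes from n = 1.218 toward n = 1.366: a half-wave phase shift.
Bottom surface (1.366 → 2.243): reflection off a higher-index medium gives a half-wave phase shift.
Zero or two π shifts → no net half-wave offset.
So the condition for destructive reflection is 2 n t cos θ_r = (m + ½) λ.
Snell's law: 1.218 sin 21.1° = 1.366 sin θ_r → sin θ_r = 0.321, cos θ_r = 0.947.
Minimum at m = 0: t = λ / (4 n cos θ_r) = 560 / (4 × 1.366 × 0.947) = 108 nm.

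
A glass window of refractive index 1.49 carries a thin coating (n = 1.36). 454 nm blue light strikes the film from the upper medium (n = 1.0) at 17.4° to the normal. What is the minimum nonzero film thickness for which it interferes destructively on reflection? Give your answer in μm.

Ray reflecting at the top interface goes from n = 1.0 toward n = 1.36: a half-wave phase shift.
Ray reflecting at the bottom interface goes from n = 1.36 toward n = 1.49: a half-wave phase shift.
Zero or two π shifts → no net half-wave offset.
So the condition for destructive reflection is 2 n t cos θ_r = (m + ½) λ.
Snell's law: 1.0 sin 17.4° = 1.36 sin θ_r → sin θ_r = 0.220, cos θ_r = 0.976.
Minimum at m = 0: t = λ / (4 n cos θ_r) = 454 / (4 × 1.36 × 0.976) = 85.5 nm.

0.0855 μm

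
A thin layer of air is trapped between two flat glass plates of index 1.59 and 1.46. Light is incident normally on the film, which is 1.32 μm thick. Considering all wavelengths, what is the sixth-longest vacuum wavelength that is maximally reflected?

480 nm

Top surface (1.59 → 1.0): reflection off a lower-index medium gives no phase shift.
Bottom surface (1.0 → 1.46): reflection off a higher-index medium gives a half-wave phase shift.
Net: one phase inversion between the two reflected rays.
For strong reflection here: 2 n t = (m + ½) λ.
λ = 2 n t / (m + ½). The sixth-longest wavelength is m = 5: λ = 2 × 1.0 × 1320 / 5.50 = 480 nm.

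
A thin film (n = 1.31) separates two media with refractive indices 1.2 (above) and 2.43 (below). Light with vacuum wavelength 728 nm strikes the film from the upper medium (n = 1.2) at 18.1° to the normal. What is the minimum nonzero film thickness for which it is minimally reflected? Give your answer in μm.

Top surface (1.2 → 1.31): reflection off a higher-index medium gives a half-wave phase shift.
Bottom surface (1.31 → 2.43): reflection off a higher-index medium gives a half-wave phase shift.
Net: no relative phase inversion (both shifts match).
So the condition for destructive reflection is 2 n t cos θ_r = (m + ½) λ.
Snell's law: 1.2 sin 18.1° = 1.31 sin θ_r → sin θ_r = 0.285, cos θ_r = 0.959.
Minimum at m = 0: t = λ / (4 n cos θ_r) = 728 / (4 × 1.31 × 0.959) = 145 nm.

0.145 μm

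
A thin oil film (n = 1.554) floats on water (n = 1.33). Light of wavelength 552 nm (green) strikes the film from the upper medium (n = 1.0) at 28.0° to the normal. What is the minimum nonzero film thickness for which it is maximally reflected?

Ray reflecting at the top interface goes from n = 1.0 toward n = 1.554: a half-wave phase shift.
Bottom surface (1.554 → 1.33): reflection off a lower-index medium gives no phase shift.
The two reflections differ by half a wavelength.
So the condition for constructive reflection is 2 n t cos θ_r = (m + ½) λ.
Snell's law: 1.0 sin 28.0° = 1.554 sin θ_r → sin θ_r = 0.302, cos θ_r = 0.953.
Minimum at m = 0: t = λ / (4 n cos θ_r) = 552 / (4 × 1.554 × 0.953) = 93.2 nm.

93.2 nm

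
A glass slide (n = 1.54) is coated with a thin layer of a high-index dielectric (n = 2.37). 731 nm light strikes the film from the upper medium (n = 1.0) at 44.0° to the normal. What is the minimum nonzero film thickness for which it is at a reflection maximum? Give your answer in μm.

Top surface (1.0 → 2.37): reflection off a higher-index medium gives a half-wave phase shift.
Ray reflecting at the bottom interface goes from n = 2.37 toward n = 1.54: no phase shift.
Net: one phase inversion between the two reflected rays.
So the condition for constructive reflection is 2 n t cos θ_r = (m + ½) λ.
Snell's law: 1.0 sin 44.0° = 2.37 sin θ_r → sin θ_r = 0.293, cos θ_r = 0.956.
Minimum at m = 0: t = λ / (4 n cos θ_r) = 731 / (4 × 2.37 × 0.956) = 80.7 nm.

0.0807 μm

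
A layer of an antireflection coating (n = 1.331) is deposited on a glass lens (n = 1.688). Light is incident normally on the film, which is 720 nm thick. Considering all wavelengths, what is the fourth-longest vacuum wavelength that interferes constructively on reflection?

Top surface (1.0 → 1.331): reflection off a higher-index medium gives a half-wave phase shift.
Bottom surface (1.331 → 1.688): reflection off a higher-index medium gives a half-wave phase shift.
Net: no relative phase inversion (both shifts match).
With no net inversion, constructive interference in reflection requires 2 n t = m λ.
λ = 2 n t / m. The fourth-longest wavelength is m = 4: λ = 2 × 1.331 × 720 / 4.00 = 479 nm.

479 nm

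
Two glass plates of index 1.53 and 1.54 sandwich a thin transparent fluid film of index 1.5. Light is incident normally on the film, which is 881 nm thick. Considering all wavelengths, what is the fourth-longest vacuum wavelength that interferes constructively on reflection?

755 nm

Ray reflecting at the top interface goes from n = 1.53 toward n = 1.5: no phase shift.
At the lower boundary (n = 1.5 to n = 1.54) the reflected ray undergoes a half-wave phase shift.
The two reflections differ by half a wavelength.
For maximum reflection here: 2 n t = (m + ½) λ.
λ = 2 n t / (m + ½). The fourth-longest wavelength is m = 3: λ = 2 × 1.5 × 881 / 3.50 = 755 nm.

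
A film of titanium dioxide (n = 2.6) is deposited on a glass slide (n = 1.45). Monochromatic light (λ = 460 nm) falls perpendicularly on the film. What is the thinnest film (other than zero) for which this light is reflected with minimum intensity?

Ray reflecting at the top interface goes from n = 1.0 toward n = 2.6: a half-wave phase shift.
At the lower boundary (n = 2.6 to n = 1.45) the reflected ray undergoes no phase shift.
The two reflections differ by half a wavelength.
So the condition for destructive reflection is 2 n t = m λ.
Minimum nonzero at m = 1: t = λ / (2 n) = 460 / (2 × 2.6) = 88.5 nm.

88.5 nm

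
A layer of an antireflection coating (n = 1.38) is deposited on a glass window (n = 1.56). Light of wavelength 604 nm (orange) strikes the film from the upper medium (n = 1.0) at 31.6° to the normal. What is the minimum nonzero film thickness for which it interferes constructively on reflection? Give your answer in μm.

0.237 μm

Ray reflecting at the top interface goes from n = 1.0 toward n = 1.38: a half-wave phase shift.
Ray reflecting at the bottom interface goes from n = 1.38 toward n = 1.56: a half-wave phase shift.
Zero or two π shifts → no net half-wave offset.
With no net inversion, constructive interference in reflection requires 2 n t cos θ_r = m λ.
Snell's law: 1.0 sin 31.6° = 1.38 sin θ_r → sin θ_r = 0.380, cos θ_r = 0.925.
Minimum nonzero at m = 1: t = λ / (2 n cos θ_r) = 604 / (2 × 1.38 × 0.925) = 237 nm.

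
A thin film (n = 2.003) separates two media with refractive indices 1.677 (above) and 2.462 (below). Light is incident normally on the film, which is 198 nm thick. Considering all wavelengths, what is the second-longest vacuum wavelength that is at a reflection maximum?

397 nm

At the upper boundary (n = 1.677 to n = 2.003) the reflected ray undergoes a half-wave phase shift.
At the lower boundary (n = 2.003 to n = 2.462) the reflected ray undergoes a half-wave phase shift.
Net: no relative phase inversion (both shifts match).
So the condition for constructive reflection is 2 n t = m λ.
λ = 2 n t / m. The second-longest wavelength is m = 2: λ = 2 × 2.003 × 198 / 2.00 = 397 nm.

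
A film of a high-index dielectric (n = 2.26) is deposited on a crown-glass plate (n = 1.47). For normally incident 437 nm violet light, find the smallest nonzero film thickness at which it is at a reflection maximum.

At the upper boundary (n = 1.0 to n = 2.26) the reflected ray undergoes a half-wave phase shift.
Bottom surface (2.26 → 1.47): reflection off a lower-index medium gives no phase shift.
The two reflections differ by half a wavelength.
For bright reflection here: 2 n t = (m + ½) λ.
Minimum at m = 0: t = λ / (4 n) = 437 / (4 × 2.26) = 48.3 nm.

48.3 nm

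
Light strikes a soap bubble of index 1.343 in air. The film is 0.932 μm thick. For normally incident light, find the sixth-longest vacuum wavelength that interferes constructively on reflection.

Ray reflecting at the top interface goes from n = 1.0 toward n = 1.343: a half-wave phase shift.
At the lower boundary (n = 1.343 to n = 1.0) the reflected ray undergoes no phase shift.
Exactly one π shift → a net half-wave offset.
So the condition for constructive reflection is 2 n t = (m + ½) λ.
λ = 2 n t / (m + ½). The sixth-longest wavelength is m = 5: λ = 2 × 1.343 × 932 / 5.50 = 455 nm.

455 nm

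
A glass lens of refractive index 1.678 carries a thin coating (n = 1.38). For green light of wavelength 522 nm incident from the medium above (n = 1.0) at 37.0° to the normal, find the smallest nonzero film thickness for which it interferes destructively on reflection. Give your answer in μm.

0.105 μm

Top surface (1.0 → 1.38): reflection off a higher-index medium gives a half-wave phase shift.
At the lower boundary (n = 1.38 to n = 1.678) the reflected ray undergoes a half-wave phase shift.
The two reflections carry the same phase change, so no net offset.
For minimum reflection here: 2 n t cos θ_r = (m + ½) λ.
Snell's law: 1.0 sin 37.0° = 1.38 sin θ_r → sin θ_r = 0.436, cos θ_r = 0.900.
Minimum at m = 0: t = λ / (4 n cos θ_r) = 522 / (4 × 1.38 × 0.900) = 105 nm.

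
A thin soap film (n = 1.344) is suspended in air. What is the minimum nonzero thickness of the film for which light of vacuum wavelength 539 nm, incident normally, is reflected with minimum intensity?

201 nm

Top surface (1.0 → 1.344): reflection off a higher-index medium gives a half-wave phase shift.
At the lower boundary (n = 1.344 to n = 1.0) the reflected ray undergoes no phase shift.
Net: one phase inversion between the two reflected rays.
With one net inversion, destructive interference in reflection requires 2 n t = m λ.
Minimum nonzero at m = 1: t = λ / (2 n) = 539 / (2 × 1.344) = 201 nm.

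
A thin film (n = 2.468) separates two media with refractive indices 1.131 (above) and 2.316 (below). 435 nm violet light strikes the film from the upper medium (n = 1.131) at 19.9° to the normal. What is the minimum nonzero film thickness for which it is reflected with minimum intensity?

89.2 nm

Top surface (1.131 → 2.468): reflection off a higher-index medium gives a half-wave phase shift.
Bottom surface (2.468 → 2.316): reflection off a lower-index medium gives no phase shift.
Net: one phase inversion between the two reflected rays.
With one net inversion, destructive interference in reflection requires 2 n t cos θ_r = m λ.
Snell's law: 1.131 sin 19.9° = 2.468 sin θ_r → sin θ_r = 0.156, cos θ_r = 0.988.
Minimum nonzero at m = 1: t = λ / (2 n cos θ_r) = 435 / (2 × 2.468 × 0.988) = 89.2 nm.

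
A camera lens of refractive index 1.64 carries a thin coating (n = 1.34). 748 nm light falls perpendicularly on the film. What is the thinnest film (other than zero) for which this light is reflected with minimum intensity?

At the upper boundary (n = 1.0 to n = 1.34) the reflected ray undergoes a half-wave phase shift.
Bottom surface (1.34 → 1.64): reflection off a higher-index medium gives a half-wave phase shift.
Net: no relative phase inversion (both shifts match).
With no net inversion, destructive interference in reflection requires 2 n t = (m + ½) λ.
Minimum at m = 0: t = λ / (4 n) = 748 / (4 × 1.34) = 140 nm.

140 nm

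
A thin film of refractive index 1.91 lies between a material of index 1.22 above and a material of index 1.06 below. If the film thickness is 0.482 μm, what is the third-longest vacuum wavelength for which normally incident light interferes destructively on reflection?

614 nm

Ray reflecting at the top interface goes from n = 1.22 toward n = 1.91: a half-wave phase shift.
At the lower boundary (n = 1.91 to n = 1.06) the reflected ray undergoes no phase shift.
The two reflections differ by half a wavelength.
With one net inversion, destructive interference in reflection requires 2 n t = m λ.
λ = 2 n t / m. The third-longest wavelength is m = 3: λ = 2 × 1.91 × 482 / 3.00 = 614 nm.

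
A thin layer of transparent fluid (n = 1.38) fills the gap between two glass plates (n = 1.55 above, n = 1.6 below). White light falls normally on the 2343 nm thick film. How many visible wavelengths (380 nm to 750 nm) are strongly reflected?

Top surface (1.55 → 1.38): reflection off a lower-index medium gives no phase shift.
Ray reflecting at the bottom interface goes from n = 1.38 toward n = 1.6: a half-wave phase shift.
The two reflections differ by half a wavelength.
With one net inversion, constructive interference in reflection requires 2 n t = (m + ½) λ.
λ = 2 n t / (m + ½) = 6467 / (m + ½) nm.
m=8: 761 nm (IR); m=9: 681 nm (visible); m=10: 616 nm (visible); m=11: 562 nm (visible); m=12: 517 nm (visible); m=13: 479 nm (visible); m=14: 446 nm (visible); m=15: 417 nm (visible); m=16: 392 nm (visible); m=17: 370 nm (UV).

8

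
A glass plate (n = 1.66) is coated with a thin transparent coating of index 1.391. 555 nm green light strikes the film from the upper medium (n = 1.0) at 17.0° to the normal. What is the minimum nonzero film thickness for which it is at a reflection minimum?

102 nm

Top surface (1.0 → 1.391): reflection off a higher-index medium gives a half-wave phase shift.
Ray reflecting at the bottom interface goes from n = 1.391 toward n = 1.66: a half-wave phase shift.
The two reflections carry the same phase change, so no net offset.
For minimum reflection here: 2 n t cos θ_r = (m + ½) λ.
Snell's law: 1.0 sin 17.0° = 1.391 sin θ_r → sin θ_r = 0.210, cos θ_r = 0.978.
Minimum at m = 0: t = λ / (4 n cos θ_r) = 555 / (4 × 1.391 × 0.978) = 102 nm.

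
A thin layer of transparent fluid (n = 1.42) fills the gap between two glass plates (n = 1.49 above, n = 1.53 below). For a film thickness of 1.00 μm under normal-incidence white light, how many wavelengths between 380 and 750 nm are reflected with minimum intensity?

Ray reflecting at the top interface goes from n = 1.49 toward n = 1.42: no phase shift.
At the lower boundary (n = 1.42 to n = 1.53) the reflected ray undergoes a half-wave phase shift.
The two reflections differ by half a wavelength.
So the condition for destructive reflection is 2 n t = m λ.
λ = 2 n t / m = 2840 / m nm.
m=3: 947 nm (IR); m=4: 710 nm (visible); m=5: 568 nm (visible); m=6: 473 nm (visible); m=7: 406 nm (visible); m=8: 355 nm (UV).

4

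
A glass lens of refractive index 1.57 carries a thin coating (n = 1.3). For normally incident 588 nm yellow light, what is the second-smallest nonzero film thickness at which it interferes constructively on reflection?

452 nm

Ray reflecting at the top interface goes from n = 1.0 toward n = 1.3: a half-wave phase shift.
Bottom surface (1.3 → 1.57): reflection off a higher-index medium gives a half-wave phase shift.
Zero or two π shifts → no net half-wave offset.
So the condition for constructive reflection is 2 n t = m λ.
The second-smallest nonzero thickness corresponds to m = 2: t = m λ / (2 n) = 2.00 × 588 / (2 × 1.3) = 452 nm.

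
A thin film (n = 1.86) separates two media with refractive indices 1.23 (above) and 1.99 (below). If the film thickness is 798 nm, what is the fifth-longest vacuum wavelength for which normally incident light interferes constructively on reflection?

At the upper boundary (n = 1.23 to n = 1.86) the reflected ray undergoes a half-wave phase shift.
At the lower boundary (n = 1.86 to n = 1.99) the reflected ray undergoes a half-wave phase shift.
Net: no relative phase inversion (both shifts match).
With no net inversion, constructive interference in reflection requires 2 n t = m λ.
λ = 2 n t / m. The fifth-longest wavelength is m = 5: λ = 2 × 1.86 × 798 / 5.00 = 594 nm.

594 nm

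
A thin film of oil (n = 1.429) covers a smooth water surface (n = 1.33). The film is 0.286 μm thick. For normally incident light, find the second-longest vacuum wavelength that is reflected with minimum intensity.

Top surface (1.0 → 1.429): reflection off a higher-index medium gives a half-wave phase shift.
At the lower boundary (n = 1.429 to n = 1.33) the reflected ray undergoes no phase shift.
Net: one phase inversion between the two reflected rays.
So the condition for destructive reflection is 2 n t = m λ.
λ = 2 n t / m. The second-longest wavelength is m = 2: λ = 2 × 1.429 × 286 / 2.00 = 409 nm.

409 nm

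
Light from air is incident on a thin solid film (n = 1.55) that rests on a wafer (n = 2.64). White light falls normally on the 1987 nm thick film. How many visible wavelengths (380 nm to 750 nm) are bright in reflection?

At the upper boundary (n = 1.0 to n = 1.55) the reflected ray undergoes a half-wave phase shift.
Ray reflecting at the bottom interface goes from n = 1.55 toward n = 2.64: a half-wave phase shift.
Zero or two π shifts → no net half-wave offset.
For bright reflection here: 2 n t = m λ.
λ = 2 n t / m = 6160 / m nm.
m=8: 770 nm (IR); m=9: 684 nm (visible); m=10: 616 nm (visible); m=11: 560 nm (visible); m=12: 513 nm (visible); m=13: 474 nm (visible); m=14: 440 nm (visible); m=15: 411 nm (visible); m=16: 385 nm (visible); m=17: 362 nm (UV).

8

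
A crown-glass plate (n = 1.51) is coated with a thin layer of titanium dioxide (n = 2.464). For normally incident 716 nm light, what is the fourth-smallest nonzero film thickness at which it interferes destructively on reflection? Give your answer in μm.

Ray reflecting at the top interface goes from n = 1.0 toward n = 2.464: a half-wave phase shift.
Ray reflecting at the bottom interface goes from n = 2.464 toward n = 1.51: no phase shift.
Exactly one π shift → a net half-wave offset.
So the condition for destructive reflection is 2 n t = m λ.
The fourth-smallest nonzero thickness corresponds to m = 4: t = m λ / (2 n) = 4.00 × 716 / (2 × 2.464) = 581 nm.

0.581 μm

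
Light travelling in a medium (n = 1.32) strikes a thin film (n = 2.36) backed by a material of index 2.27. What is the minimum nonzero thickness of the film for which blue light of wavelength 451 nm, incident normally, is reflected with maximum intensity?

Ray reflecting at the top interface goes from n = 1.32 toward n = 2.36: a half-wave phase shift.
Ray reflecting at the bottom interface goes from n = 2.36 toward n = 2.27: no phase shift.
Net: one phase inversion between the two reflected rays.
With one net inversion, constructive interference in reflection requires 2 n t = (m + ½) λ.
Minimum at m = 0: t = λ / (4 n) = 451 / (4 × 2.36) = 47.8 nm.

47.8 nm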